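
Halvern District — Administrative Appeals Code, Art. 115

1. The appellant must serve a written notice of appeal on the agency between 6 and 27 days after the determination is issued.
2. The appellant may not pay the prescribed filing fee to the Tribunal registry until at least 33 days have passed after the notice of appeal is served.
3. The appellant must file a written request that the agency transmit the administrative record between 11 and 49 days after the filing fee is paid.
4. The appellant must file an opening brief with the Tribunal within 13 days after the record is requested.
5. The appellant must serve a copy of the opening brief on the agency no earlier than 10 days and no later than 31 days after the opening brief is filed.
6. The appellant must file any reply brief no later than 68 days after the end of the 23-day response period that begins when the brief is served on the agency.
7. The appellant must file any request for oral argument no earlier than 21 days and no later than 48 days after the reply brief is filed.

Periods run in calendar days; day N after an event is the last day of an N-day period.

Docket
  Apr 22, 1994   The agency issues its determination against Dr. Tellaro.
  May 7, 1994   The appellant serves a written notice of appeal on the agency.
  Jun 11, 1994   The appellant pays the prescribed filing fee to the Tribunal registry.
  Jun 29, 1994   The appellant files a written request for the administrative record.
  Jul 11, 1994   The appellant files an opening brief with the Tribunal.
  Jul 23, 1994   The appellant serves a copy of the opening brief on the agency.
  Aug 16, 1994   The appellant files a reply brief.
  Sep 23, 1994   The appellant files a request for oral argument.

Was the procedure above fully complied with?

Yes

(1) the permitted window runs from Apr 22, 1994 + 6 = Apr 28, 1994 to Apr 22, 1994 + 27 = May 19, 1994; May 7, 1994 falls inside that range.
(2) permitted from May 7, 1994 + 33 days = Jun 9, 1994 onward; Jun 11, 1994 is on or after that date.
(3) the permitted window runs from Jun 11, 1994 + 11 = Jun 22, 1994 to Jun 11, 1994 + 49 = Jul 30, 1994; done Jun 29, 1994 — within the window.
(4) due by Jun 29, 1994 + 13 days = Jul 12, 1994; done Jul 11, 1994 — timely.
(5) the permitted window runs from Jul 11, 1994 + 10 = Jul 21, 1994 to Jul 11, 1994 + 31 = Aug 11, 1994; Jul 23, 1994 falls inside that range.
(6) due by Aug 15, 1994 + 68 days = Oct 22, 1994; Aug 16, 1994 is within that limit.
(7) the permitted window runs from Aug 16, 1994 + 21 = Sep 6, 1994 to Aug 16, 1994 + 48 = Oct 3, 1994; done Sep 23, 1994 — within the window.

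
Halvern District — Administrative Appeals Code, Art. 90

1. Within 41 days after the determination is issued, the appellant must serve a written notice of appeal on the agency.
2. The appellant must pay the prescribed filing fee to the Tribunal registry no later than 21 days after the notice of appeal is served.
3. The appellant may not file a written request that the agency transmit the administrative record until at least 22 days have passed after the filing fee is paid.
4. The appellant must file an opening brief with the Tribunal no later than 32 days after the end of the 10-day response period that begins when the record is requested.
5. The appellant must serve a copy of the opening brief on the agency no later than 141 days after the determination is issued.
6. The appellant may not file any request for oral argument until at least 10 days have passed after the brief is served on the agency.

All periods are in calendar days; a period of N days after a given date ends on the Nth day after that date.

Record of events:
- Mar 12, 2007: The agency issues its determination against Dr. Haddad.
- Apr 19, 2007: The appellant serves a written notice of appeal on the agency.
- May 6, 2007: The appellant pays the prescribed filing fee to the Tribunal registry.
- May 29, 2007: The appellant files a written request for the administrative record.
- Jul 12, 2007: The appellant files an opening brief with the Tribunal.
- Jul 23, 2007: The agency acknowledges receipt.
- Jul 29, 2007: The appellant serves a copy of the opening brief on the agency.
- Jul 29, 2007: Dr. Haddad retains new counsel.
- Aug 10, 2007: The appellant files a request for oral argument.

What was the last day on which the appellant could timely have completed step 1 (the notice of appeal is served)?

Apr 22, 2007

Step 1 runs from Mar 12, 2007, when the determination is issued. 41 days after Mar 12, 2007 is Apr 22, 2007.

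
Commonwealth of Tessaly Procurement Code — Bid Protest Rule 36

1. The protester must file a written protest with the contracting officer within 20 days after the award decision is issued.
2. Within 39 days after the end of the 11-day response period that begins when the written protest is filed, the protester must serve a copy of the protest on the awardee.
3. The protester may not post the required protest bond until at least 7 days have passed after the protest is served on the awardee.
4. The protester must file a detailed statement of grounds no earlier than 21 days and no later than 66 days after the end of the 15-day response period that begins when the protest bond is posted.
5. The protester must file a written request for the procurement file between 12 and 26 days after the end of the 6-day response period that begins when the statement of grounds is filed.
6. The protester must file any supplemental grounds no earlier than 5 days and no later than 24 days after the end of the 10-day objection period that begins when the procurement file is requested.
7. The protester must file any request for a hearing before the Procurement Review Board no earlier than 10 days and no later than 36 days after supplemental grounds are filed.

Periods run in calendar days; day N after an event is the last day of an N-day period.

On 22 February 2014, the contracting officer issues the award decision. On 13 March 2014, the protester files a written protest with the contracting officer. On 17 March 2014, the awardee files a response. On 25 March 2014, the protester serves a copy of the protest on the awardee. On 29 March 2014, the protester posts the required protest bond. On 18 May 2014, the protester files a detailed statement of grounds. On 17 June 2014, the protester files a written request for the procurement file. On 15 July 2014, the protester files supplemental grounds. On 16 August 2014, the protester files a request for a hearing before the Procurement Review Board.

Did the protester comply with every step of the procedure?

No

Step 1: 20 days after 22 February 2014 (when the award decision is issued) is 14 March 2014; 13 March 2014 is within that limit.
Step 2: 39 days after 24 March 2014 (end of the 11-day response period, which began when the written protest is filed on 13 March 2014) is 2 May 2014; 25 March 2014 is within that limit.
Step 3: the earliest permitted date is 7 days after 25 March 2014 (when the protest is served on the awardee), i.e. 1 April 2014; acted on 29 March 2014, 3 days prematurely.
The analysis stops there.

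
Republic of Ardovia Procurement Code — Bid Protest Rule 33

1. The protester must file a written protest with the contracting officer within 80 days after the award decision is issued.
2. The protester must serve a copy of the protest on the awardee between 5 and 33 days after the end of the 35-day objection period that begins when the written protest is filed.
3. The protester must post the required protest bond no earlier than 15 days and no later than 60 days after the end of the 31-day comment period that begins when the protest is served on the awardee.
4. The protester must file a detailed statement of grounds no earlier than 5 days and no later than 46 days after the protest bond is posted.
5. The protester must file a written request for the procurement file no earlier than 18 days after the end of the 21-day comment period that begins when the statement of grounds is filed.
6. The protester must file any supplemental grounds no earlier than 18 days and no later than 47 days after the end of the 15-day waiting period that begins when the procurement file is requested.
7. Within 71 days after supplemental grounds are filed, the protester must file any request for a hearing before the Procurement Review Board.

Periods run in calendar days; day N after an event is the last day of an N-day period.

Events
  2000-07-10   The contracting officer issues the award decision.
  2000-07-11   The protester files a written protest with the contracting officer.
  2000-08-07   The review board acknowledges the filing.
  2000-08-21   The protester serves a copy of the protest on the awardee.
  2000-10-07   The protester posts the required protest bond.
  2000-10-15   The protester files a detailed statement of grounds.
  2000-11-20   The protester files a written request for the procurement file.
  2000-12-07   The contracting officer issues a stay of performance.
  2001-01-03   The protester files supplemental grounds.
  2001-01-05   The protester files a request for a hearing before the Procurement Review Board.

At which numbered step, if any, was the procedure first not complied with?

Step 1 — counting 80 days from 2000-07-10 (when the award decision is issued) gives a deadline of 2000-09-28; 2000-07-11 is within that limit.
Step 2 — 5 and 33 days from 2000-08-15 (end of the 35-day objection period, which began when the written protest is filed on 2000-07-11) are 2000-08-20 and 2000-09-17 respectively; done 2000-08-21 — within the window.
Step 3 — 15 and 60 days from 2000-09-21 (end of the 31-day comment period, which began when the protest is served on the awardee on 2000-08-21) are 2000-10-06 and 2000-11-20 respectively; done 2000-10-07, which is between those dates.
Step 4 — 5 and 46 days from 2000-10-07 (when the protest bond is posted) are 2000-10-12 and 2000-11-22 respectively; done 2000-10-15, which is between those dates.
Step 5 — must wait 18 days from 2000-11-05 (end of the 21-day comment period, which began when the statement of grounds is filed on 2000-10-15), so not before 2000-11-23; acted on 2000-11-20, 3 days prematurely.
The analysis stops there.

Step 5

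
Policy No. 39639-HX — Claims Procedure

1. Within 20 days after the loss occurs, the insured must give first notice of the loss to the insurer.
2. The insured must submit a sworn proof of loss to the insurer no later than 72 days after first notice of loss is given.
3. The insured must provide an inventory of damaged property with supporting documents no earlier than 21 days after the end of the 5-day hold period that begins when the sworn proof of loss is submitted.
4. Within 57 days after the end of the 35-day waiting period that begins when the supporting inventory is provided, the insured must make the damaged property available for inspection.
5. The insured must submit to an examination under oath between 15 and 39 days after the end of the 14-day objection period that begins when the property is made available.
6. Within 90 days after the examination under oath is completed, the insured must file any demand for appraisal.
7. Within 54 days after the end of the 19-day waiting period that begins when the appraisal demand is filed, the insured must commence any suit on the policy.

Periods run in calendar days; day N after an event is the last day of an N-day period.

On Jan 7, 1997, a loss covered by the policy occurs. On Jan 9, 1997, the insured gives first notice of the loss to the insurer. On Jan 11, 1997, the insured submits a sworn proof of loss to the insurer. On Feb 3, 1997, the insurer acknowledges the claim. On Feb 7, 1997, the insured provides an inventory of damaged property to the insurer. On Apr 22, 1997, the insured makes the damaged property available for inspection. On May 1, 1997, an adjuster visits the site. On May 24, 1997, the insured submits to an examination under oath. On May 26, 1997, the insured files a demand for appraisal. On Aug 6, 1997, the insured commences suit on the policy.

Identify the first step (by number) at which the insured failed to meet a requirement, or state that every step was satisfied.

Step 1: 20 days after Jan 7, 1997 (when the loss occurs) is Jan 27, 1997; Jan 9, 1997 is within that limit.
Step 2: 72 days after Jan 9, 1997 (when first notice of loss is given) is Mar 22, 1997; done Jan 11, 1997 — timely.
Step 3: the earliest permitted date is 21 days after Jan 16, 1997 (end of the 5-day hold period, which began when the sworn proof of loss is submitted on Jan 11, 1997), i.e. Feb 6, 1997; Feb 7, 1997 is on or after that date.
Step 4: 57 days after Mar 14, 1997 (end of the 35-day waiting period, which began when the supporting inventory is provided on Feb 7, 1997) is May 10, 1997; done Apr 22, 1997 — timely.
Step 5: the window is 15–39 days after May 6, 1997 (end of the 14-day objection period, which began when the property is made available on Apr 22, 1997), so May 21, 1997 through Jun 14, 1997; May 24, 1997 falls inside that range.
Step 6: 90 days after May 24, 1997 (when the examination under oath is completed) is Aug 22, 1997; done May 26, 1997 — timely.
Step 7: 54 days after Jun 14, 1997 (end of the 19-day waiting period, which began when the appraisal demand is filed on May 26, 1997) is Aug 7, 1997; done Aug 6, 1997 — timely.

None — every step was satisfied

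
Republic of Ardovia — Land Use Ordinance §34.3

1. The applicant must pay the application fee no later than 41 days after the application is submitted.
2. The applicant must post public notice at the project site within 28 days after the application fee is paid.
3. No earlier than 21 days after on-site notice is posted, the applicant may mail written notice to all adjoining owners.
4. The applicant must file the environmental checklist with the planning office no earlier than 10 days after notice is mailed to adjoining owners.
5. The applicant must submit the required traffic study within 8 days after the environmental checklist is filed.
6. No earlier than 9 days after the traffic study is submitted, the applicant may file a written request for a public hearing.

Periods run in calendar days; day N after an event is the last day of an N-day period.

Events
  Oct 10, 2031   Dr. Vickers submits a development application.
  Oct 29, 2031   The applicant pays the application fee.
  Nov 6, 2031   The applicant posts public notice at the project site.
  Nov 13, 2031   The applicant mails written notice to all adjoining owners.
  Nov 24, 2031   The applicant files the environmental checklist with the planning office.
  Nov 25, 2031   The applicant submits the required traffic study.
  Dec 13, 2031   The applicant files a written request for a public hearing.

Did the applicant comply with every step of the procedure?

No

Step 1 — counting 41 days from Oct 10, 2031 (when the application is submitted) gives a deadline of Nov 20, 2031; completed Oct 29, 2031, before the deadline.
Step 2 — counting 28 days from Oct 29, 2031 (when the application fee is paid) gives a deadline of Nov 26, 2031; Nov 6, 2031 is within that limit.
Step 3 — must wait 21 days from Nov 6, 2031 (when on-site notice is posted), so not before Nov 27, 2031; acted on Nov 13, 2031, 14 days prematurely.
The procedure was therefore not followed at step 3.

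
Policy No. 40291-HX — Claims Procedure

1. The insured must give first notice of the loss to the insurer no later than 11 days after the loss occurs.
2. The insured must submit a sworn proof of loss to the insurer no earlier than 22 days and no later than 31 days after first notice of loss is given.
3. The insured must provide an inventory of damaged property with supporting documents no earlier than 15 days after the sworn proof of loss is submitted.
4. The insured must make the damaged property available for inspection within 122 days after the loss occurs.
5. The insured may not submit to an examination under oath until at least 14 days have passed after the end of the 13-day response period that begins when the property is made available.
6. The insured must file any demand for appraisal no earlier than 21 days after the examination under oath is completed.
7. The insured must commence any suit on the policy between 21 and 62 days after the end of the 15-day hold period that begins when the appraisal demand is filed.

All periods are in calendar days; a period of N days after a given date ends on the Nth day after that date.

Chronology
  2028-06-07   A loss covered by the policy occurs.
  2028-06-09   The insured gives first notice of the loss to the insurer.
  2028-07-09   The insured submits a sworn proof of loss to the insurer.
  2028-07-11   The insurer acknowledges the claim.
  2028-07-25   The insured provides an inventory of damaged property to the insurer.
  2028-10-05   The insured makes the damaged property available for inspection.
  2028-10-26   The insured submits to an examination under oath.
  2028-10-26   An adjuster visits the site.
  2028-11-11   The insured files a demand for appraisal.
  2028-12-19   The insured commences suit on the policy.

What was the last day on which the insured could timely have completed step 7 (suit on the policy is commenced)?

The appraisal demand is filed on 2028-11-11; the 15-day hold period therefore ends 2028-11-26, and step 7 runs from that date. The window is 21–62 days after 2028-11-26; it closes on 2029-01-27.

2029-01-27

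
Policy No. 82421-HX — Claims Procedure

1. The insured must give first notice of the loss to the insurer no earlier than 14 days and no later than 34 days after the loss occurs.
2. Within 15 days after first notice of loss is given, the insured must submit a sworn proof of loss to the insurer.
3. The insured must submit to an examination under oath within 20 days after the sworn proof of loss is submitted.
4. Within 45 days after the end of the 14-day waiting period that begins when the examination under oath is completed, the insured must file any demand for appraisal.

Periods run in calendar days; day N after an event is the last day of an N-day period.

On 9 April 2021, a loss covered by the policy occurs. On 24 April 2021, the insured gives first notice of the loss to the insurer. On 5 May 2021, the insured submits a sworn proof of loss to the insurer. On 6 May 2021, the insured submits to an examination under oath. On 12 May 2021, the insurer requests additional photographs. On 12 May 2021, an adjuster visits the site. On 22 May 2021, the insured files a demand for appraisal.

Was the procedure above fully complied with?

Yes

Step 1: the window is 14–34 days after 9 April 2021 (when the loss occurs), so 23 April 2021 through 13 May 2021; done 24 April 2021 — within the window.
Step 2: 15 days after 24 April 2021 (when first notice of loss is given) is 9 May 2021; 5 May 2021 is within that limit.
Step 3: 20 days after 5 May 2021 (when the sworn proof of loss is submitted) is 25 May 2021; done 6 May 2021 — timely.
Step 4: 45 days after 20 May 2021 (end of the 14-day waiting period, which began when the examination under oath is completed on 6 May 2021) is 4 July 2021; completed 22 May 2021, before the deadline.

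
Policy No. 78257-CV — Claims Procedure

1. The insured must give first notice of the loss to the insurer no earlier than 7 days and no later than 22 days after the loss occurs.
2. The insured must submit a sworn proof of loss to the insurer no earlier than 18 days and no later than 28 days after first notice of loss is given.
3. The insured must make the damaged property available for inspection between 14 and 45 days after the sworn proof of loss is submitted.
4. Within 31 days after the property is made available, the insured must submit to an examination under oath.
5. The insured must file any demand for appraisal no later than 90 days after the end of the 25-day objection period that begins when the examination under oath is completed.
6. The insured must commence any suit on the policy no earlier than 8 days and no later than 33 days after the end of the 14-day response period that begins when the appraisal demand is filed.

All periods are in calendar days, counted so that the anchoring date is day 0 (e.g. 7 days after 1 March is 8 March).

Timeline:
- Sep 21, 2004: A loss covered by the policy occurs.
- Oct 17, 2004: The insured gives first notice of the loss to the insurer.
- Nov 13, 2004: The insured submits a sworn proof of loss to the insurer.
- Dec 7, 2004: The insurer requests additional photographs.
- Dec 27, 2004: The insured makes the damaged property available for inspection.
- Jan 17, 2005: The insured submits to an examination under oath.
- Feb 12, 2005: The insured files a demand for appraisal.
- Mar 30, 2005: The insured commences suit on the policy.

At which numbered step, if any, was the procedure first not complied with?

Step 1: the window is 7–22 days after Sep 21, 2004 (when the loss occurs), so Sep 28, 2004 through Oct 13, 2004; Oct 17, 2004 is 4 days past the end of the window.
Later steps need not be reached.

Step 1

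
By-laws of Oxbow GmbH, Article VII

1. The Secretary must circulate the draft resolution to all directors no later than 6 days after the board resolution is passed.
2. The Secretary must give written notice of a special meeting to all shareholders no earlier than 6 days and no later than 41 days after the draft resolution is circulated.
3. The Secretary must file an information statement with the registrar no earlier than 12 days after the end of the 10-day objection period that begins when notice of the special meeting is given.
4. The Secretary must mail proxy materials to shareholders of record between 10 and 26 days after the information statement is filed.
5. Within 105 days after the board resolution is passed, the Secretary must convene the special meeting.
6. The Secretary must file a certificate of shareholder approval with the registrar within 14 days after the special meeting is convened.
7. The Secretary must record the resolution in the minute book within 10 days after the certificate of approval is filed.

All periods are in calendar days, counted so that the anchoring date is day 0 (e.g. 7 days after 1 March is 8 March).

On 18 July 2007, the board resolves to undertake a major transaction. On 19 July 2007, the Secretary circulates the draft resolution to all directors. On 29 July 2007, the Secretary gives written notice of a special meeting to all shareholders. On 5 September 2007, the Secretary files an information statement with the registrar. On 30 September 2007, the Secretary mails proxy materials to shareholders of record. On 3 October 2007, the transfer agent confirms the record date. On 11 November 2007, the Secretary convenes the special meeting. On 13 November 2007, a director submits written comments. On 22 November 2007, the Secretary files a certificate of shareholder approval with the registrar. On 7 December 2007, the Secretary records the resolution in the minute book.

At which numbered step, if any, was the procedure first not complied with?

Step 5

Step 1: 6 days after 18 July 2007 (when the board resolution is passed) is 24 July 2007; 19 July 2007 is within that limit.
Step 2: the window is 6–41 days after 19 July 2007 (when the draft resolution is circulated), so 25 July 2007 through 29 August 2007; done 29 July 2007, which is between those dates.
Step 3: the earliest permitted date is 12 days after 8 August 2007 (end of the 10-day objection period, which began when notice of the special meeting is given on 29 July 2007), i.e. 20 August 2007; done 5 September 2007 — permitted.
Step 4: the window is 10–26 days after 5 September 2007 (when the information statement is filed), so 15 September 2007 through 1 October 2007; done 30 September 2007, which is between those dates.
Step 5: 105 days after 18 July 2007 (when the board resolution is passed) is 31 October 2007; not done until 11 November 2007, 11 days after the deadline.
That is the first point of non-compliance.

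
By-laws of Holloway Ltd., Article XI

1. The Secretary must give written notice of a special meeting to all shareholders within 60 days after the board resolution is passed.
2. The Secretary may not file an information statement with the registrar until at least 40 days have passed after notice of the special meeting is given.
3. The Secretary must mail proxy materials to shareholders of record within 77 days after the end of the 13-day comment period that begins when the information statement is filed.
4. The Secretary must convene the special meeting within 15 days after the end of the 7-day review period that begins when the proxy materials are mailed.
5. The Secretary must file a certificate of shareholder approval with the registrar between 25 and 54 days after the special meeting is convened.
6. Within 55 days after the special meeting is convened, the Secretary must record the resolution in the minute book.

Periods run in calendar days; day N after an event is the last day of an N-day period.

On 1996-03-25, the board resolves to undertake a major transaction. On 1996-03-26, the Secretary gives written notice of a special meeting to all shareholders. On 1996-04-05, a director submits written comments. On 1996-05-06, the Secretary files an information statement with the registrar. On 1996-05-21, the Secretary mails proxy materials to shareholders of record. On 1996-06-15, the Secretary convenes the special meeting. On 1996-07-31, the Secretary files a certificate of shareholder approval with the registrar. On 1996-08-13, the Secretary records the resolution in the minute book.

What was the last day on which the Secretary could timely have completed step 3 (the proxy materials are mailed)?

The information statement is filed on 1996-05-06; the 13-day comment period therefore ends 1996-05-19, and step 3 runs from that date. 77 days after 1996-05-19 is 1996-08-04.

1996-08-04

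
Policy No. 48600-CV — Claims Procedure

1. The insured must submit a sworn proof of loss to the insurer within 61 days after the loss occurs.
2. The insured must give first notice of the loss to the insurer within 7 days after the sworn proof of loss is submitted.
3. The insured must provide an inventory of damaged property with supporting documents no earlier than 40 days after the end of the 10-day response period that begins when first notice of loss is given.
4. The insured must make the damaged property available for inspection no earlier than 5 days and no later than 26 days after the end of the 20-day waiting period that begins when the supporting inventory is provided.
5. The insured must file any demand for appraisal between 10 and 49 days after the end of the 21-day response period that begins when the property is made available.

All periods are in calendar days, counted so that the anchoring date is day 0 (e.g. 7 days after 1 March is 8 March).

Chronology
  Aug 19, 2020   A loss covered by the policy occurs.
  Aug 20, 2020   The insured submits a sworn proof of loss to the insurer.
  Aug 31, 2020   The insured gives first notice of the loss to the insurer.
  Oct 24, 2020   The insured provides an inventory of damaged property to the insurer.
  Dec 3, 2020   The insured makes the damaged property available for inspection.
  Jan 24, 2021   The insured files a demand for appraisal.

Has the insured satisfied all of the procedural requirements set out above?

No

Step 1 — counting 61 days from Aug 19, 2020 (when the loss occurs) gives a deadline of Oct 19, 2020; done Aug 20, 2020 — timely.
Step 2 — counting 7 days from Aug 20, 2020 (when the sworn proof of loss is submitted) gives a deadline of Aug 27, 2020; not done until Aug 31, 2020, 4 days after the deadline.
No need to go further; step 2 was not satisfied.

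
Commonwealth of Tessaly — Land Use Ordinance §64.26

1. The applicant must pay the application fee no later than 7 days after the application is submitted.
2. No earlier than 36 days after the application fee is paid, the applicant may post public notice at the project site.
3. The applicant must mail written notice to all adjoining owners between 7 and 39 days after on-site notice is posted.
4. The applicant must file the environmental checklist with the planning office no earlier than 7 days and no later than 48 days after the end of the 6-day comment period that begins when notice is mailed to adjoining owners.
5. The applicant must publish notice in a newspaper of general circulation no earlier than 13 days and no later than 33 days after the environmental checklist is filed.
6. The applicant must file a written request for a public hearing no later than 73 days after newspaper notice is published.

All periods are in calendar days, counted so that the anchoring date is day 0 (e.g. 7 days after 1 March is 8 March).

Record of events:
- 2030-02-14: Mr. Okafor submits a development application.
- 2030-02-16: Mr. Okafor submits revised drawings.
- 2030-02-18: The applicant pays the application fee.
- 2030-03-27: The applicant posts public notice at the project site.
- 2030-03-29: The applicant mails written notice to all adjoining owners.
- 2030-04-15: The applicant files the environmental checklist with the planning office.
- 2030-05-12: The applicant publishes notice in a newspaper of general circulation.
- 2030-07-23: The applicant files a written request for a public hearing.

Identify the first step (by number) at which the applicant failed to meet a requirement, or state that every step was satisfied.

Step 1 — counting 7 days from 2030-02-14 (when the application is submitted) gives a deadline of 2030-02-21; done 2030-02-18 — timely.
Step 2 — must wait 36 days from 2030-02-18 (when the application fee is paid), so not before 2030-03-26; 2030-03-27 is on or after that date.
Step 3 — 7 and 39 days from 2030-03-27 (when on-site notice is posted) are 2030-04-03 and 2030-05-05 respectively; 2030-03-29 is 5 days too early.
That is the first point of non-compliance.

Step 3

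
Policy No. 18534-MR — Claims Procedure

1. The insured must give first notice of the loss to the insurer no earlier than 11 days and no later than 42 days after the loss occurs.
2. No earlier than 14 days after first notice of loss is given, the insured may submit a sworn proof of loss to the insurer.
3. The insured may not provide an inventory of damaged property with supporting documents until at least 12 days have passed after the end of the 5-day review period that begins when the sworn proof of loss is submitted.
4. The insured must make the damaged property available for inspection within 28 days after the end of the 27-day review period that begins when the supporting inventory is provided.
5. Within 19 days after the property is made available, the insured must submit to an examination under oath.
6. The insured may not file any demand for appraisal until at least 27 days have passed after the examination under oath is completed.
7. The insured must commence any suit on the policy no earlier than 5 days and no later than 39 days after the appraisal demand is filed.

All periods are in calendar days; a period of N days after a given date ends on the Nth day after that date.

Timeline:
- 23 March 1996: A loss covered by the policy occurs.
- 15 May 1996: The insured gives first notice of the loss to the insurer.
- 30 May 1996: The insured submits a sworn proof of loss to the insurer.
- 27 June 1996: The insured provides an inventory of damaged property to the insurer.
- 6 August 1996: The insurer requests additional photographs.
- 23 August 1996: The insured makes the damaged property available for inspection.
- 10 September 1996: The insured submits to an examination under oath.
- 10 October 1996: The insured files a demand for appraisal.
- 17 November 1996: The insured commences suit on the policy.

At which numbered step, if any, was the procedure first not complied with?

Step 1

Step 1: the window is 11–42 days after 23 March 1996 (when the loss occurs), so 3 April 1996 through 4 May 1996; done 15 May 1996 — 11 days after the window closed.
Later steps need not be reached.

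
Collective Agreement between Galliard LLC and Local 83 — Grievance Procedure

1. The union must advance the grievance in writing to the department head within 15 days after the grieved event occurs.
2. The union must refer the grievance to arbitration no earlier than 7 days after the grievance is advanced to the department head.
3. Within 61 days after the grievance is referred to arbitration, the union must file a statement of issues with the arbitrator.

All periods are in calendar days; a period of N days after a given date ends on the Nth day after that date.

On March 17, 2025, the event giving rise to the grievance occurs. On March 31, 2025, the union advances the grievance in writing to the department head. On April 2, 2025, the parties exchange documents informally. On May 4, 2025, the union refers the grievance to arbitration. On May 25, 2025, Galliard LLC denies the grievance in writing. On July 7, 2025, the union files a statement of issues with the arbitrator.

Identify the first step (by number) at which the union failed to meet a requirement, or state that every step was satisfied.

(1) due by March 17, 2025 + 15 days = April 1, 2025; done March 31, 2025 — timely.
(2) permitted from March 31, 2025 + 7 days = April 7, 2025 onward; done May 4, 2025, after the minimum wait.
(3) due by May 4, 2025 + 61 days = July 4, 2025; July 7, 2025 misses that deadline by 3 days.
That is the first point of non-compliance.

Step 3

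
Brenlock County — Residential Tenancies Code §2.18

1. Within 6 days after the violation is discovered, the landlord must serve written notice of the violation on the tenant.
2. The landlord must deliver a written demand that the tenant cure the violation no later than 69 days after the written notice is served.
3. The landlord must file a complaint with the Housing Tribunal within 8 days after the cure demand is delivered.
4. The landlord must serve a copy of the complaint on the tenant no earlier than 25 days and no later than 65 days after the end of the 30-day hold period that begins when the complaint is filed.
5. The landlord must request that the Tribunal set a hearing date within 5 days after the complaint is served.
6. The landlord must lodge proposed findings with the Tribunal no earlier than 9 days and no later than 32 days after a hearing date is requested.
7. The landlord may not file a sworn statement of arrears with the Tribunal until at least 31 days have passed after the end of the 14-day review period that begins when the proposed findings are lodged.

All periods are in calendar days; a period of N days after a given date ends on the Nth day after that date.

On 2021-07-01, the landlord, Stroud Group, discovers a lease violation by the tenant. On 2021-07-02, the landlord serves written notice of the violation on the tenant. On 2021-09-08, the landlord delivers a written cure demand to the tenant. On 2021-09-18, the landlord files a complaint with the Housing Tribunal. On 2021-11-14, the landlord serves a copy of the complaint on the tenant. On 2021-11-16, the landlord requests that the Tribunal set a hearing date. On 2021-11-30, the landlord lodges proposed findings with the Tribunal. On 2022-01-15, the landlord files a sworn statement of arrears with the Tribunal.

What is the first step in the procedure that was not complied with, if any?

Step 1: 6 days after 2021-07-01 (when the violation is discovered) is 2021-07-07; completed 2021-07-02, before the deadline.
Step 2: 69 days after 2021-07-02 (when the written notice is served) is 2021-09-09; 2021-09-08 is within that limit.
Step 3: 8 days after 2021-09-08 (when the cure demand is delivered) is 2021-09-16; 2021-09-18 misses that deadline by 2 days.
Later steps need not be reached.

Step 3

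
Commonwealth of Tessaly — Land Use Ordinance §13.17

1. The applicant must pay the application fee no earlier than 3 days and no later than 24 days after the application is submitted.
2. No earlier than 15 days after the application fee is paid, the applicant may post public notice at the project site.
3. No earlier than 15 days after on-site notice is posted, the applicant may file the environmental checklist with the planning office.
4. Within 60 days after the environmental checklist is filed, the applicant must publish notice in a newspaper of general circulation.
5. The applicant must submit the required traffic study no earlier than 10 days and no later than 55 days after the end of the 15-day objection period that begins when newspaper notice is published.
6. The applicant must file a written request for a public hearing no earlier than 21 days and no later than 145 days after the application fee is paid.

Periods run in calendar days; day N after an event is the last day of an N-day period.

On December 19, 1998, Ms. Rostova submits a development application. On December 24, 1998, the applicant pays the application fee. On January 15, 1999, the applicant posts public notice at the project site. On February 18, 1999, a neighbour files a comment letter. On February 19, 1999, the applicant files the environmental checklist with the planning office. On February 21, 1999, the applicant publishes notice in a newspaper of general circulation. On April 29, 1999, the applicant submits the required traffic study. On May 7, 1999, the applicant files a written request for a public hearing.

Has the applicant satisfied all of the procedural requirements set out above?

Step 1 — 3 and 24 days from December 19, 1998 (when the application is submitted) are December 22, 1998 and January 12, 1999 respectively; December 24, 1998 falls inside that range.
Step 2 — must wait 15 days from December 24, 1998 (when the application fee is paid), so not before January 8, 1999; done January 15, 1999, after the minimum wait.
Step 3 — must wait 15 days from January 15, 1999 (when on-site notice is posted), so not before January 30, 1999; done February 19, 1999, after the minimum wait.
Step 4 — counting 60 days from February 19, 1999 (when the environmental checklist is filed) gives a deadline of April 20, 1999; done February 21, 1999 — timely.
Step 5 — 10 and 55 days from March 8, 1999 (end of the 15-day objection period, which began when newspaper notice is published on February 21, 1999) are March 18, 1999 and May 2, 1999 respectively; April 29, 1999 falls inside that range.
Step 6 — 21 and 145 days from December 24, 1998 (when the application fee is paid) are January 14, 1999 and May 18, 1999 respectively; done May 7, 1999 — within the window.

Yes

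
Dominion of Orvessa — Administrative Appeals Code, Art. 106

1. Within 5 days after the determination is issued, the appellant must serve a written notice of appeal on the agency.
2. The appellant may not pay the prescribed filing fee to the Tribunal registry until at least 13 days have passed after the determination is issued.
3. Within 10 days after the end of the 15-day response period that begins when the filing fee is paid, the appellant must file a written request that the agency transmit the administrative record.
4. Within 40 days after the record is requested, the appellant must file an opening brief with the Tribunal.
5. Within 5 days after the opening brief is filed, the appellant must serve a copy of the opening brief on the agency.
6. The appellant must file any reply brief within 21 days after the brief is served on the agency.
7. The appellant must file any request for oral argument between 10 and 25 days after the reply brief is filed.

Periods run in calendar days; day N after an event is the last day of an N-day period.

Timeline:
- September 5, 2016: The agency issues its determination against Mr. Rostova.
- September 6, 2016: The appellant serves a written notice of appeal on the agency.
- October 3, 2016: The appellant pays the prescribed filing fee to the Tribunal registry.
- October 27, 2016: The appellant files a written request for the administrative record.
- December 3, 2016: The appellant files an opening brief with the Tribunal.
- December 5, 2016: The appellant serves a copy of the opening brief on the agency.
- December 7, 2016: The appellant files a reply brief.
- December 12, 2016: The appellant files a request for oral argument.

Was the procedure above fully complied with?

Step 1 — counting 5 days from September 5, 2016 (when the determination is issued) gives a deadline of September 10, 2016; done September 6, 2016 — timely.
Step 2 — must wait 13 days from September 5, 2016 (when the determination is issued), so not before September 18, 2016; October 3, 2016 is on or after that date.
Step 3 — counting 10 days from October 18, 2016 (end of the 15-day response period, which began when the filing fee is paid on October 3, 2016) gives a deadline of October 28, 2016; October 27, 2016 is within that limit.
Step 4 — counting 40 days from October 27, 2016 (when the record is requested) gives a deadline of December 6, 2016; completed December 3, 2016, before the deadline.
Step 5 — counting 5 days from December 3, 2016 (when the opening brief is filed) gives a deadline of December 8, 2016; completed December 5, 2016, before the deadline.
Step 6 — counting 21 days from December 5, 2016 (when the brief is served on the agency) gives a deadline of December 26, 2016; done December 7, 2016 — timely.
Step 7 — 10 and 25 days from December 7, 2016 (when the reply brief is filed) are December 17, 2016 and January 1, 2017 respectively; done December 12, 2016 — 5 days before the window opened.

No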